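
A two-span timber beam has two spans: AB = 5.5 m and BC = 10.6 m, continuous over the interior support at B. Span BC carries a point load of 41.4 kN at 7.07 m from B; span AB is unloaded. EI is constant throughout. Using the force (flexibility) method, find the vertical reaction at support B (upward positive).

Insert a hinge at B; M_B is the redundant, and each span becomes simply supported.
Rotations at B on the released spans (each span's end-slope, ×1/EI):
  span BC: point load 41.4 at a = 7.07: Pab(L + b)/(6LEI) = 229.6/EI
  relative rotation θ_0 = (0 + 229.6)/EI = 229.6/EI
A unit hogging moment at B produces rotation L₁/(3EI) + L₂/(3EI) = 5.367/EI.
Slope continuity at B: θ_0 = M_B·5.367/EI, so M_B = 229.6/5.367 = 42.77 kN·m (hogging).
Span AB, ΣM about A with M_B applied at B: R_B^{AB}·5.5 = 0 + 42.77, so R_B^{AB} = 7.777 kN and R_A = 0 − 7.777 = -7.777 kN.
Span BC, ΣM about C: R_B^{BC}·10.6 = 146.1 + 42.77, so R_B^{BC} = 17.82 kN and R_C = 41.4 − 17.82 = 23.58 kN.
R_B = 7.777 + 17.82 = 25.6 kN.

R_B = 25.6 kN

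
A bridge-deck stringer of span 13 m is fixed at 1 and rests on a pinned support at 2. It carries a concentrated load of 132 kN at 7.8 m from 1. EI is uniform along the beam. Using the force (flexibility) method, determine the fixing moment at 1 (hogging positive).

M_1 = 288.3 kN·m

Release the roller at 2. Primary structure: cantilever fixed at 1.
Downward deflection at the released point 2 due to the loads:
  point load 132 at a = 7.8: Pa²(3L − a)/(6EI) = 41761/EI
Flexibility coefficient — unit upward force at 2: δ_{22} = L³/(3EI) = 732.3/EI.
The prop prevents deflection at 2: R_2 = δ_0/δ_{22} = 41761/732.3 = 57.02 kN.
Moment equilibrium about 1: M_1 = Σ(load moments about 1) − R_2·L = 1030 − 57.02×13 = 288.3 kN·m.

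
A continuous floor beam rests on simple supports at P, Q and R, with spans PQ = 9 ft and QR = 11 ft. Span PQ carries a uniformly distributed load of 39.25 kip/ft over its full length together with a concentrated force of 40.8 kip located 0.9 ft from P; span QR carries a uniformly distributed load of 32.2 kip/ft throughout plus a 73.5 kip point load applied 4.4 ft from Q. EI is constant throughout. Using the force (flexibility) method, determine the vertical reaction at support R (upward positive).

Insert a hinge at Q; M_Q is the redundant, and each span becomes simply supported.
Rotations at Q on the released spans (each span's end-slope, ×1/EI):
  span PQ: UDL 39.25: wL³/(24EI) = 1192/EI
  span PQ: point load 40.8 at a = 0.9: Pab(L + a)/(6LEI) = 54.53/EI
  span QR: UDL 32.2: wL³/(24EI) = 1786/EI
  span QR: point load 73.5 at a = 4.4: Pab(L + b)/(6LEI) = 569.2/EI
  relative rotation θ_0 = (1247 + 2355)/EI = 3602/EI
A unit hogging moment at Q produces rotation L₁/(3EI) + L₂/(3EI) = 6.667/EI.
Slope continuity at Q: θ_0 = M_Q·6.667/EI, so M_Q = 3602/6.667 = 540.3 kip·ft (hogging).
Span QR, ΣM about R: R_Q^{QR}·11 = 2433 + 540.3, so R_Q^{QR} = 270.3 kip and R_R = 427.7 − 270.3 = 157.4 kip.

R_R = 157.4 kip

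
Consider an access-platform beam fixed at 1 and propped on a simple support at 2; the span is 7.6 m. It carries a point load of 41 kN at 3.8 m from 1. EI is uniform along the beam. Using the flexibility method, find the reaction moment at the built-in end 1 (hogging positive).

Choose R_2 as the redundant. The primary structure is the cantilever fixed at 1.
Deflection at 2 on the released cantilever, summing each load's contribution:
  point load 41 at a = 3.8: Pa²(3L − a)/(6EI) = 1875/EI
Tip deflection under a unit load at 2: L³/(3EI) = 146.3/EI.
Compatibility at 2: δ_0 − R_2·δ_{22} = 0, so R_2 = 1875/146.3 = 12.81 kN.
Moment equilibrium about 1: M_1 = Σ(load moments about 1) − R_2·L = 155.8 − 12.81×7.6 = 58.42 kN·m.

M_1 = 58.42 kN·m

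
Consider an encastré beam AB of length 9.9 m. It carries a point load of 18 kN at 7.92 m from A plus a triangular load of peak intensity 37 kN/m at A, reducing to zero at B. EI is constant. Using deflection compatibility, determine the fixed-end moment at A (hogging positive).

Take the two fixed-end moments M_A, M_B as redundants; the released structure is the simple span AB.
Simple-span end rotations at A and B under the given loads:
  at A: point load 18 at a = 7.92: Pab(L + b)/(6LEI) = 56.45/EI
  at B: point load 18 at a = 7.92: Pab(L + a)/(6LEI) = 84.68/EI
  at A: triangular load, peak 37: w₀L³/(45EI) = 797.8/EI
  at B: triangular load, peak 37: 7w₀L³/(360EI) = 698.1/EI
  θ_A0 = 854.3/EI,  θ_B0 = 782.8/EI
Flexibility coefficients: a unit moment at one end gives L/(3EI) there and L/(6EI) at the far end, so f₁₁ = f₂₂ = 3.3/EI and f₁₂ = f₂₁ = 1.65/EI.
Compatibility — zero rotation at each built-in end:
  3.3 M_A + 1.65 M_B = 854.3
  1.65 M_A + 3.3 M_B = 782.8
Solving the pair gives M_A = 187 kN·m and M_B = 143.7 kN·m (hogging).

M_A = 187 kN·m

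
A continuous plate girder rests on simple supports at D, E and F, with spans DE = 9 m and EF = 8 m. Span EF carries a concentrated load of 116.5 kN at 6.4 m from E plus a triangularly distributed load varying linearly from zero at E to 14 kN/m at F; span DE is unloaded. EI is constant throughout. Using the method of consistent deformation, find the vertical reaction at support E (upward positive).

Insert a hinge at E; M_E is the redundant, and each span becomes simply supported.
End slopes at the hinge E, treating each span as simply supported:
  span EF: point load 116.5 at a = 6.4: Pab(L + b)/(6LEI) = 238.6/EI
  span EF: triangular load, peak 14: 7w₀L³/(360EI) = 139.4/EI
  relative rotation θ_0 = (0 + 378)/EI = 378/EI
A unit hogging moment at E produces rotation L₁/(3EI) + L₂/(3EI) = 5.667/EI.
Slope continuity at E: θ_0 = M_E·5.667/EI, so M_E = 378/5.667 = 66.7 kN·m (hogging).
Span DE, ΣM about D with M_E applied at E: R_E^{DE}·9 = 0 + 66.7, so R_E^{DE} = 7.411 kN and R_D = 0 − 7.411 = -7.411 kN.
Span EF, ΣM about F: R_E^{EF}·8 = 335.7 + 66.7, so R_E^{EF} = 50.3 kN and R_F = 172.5 − 50.3 = 122.2 kN.
R_E = 7.411 + 50.3 = 57.72 kN.

R_E = 57.72 kN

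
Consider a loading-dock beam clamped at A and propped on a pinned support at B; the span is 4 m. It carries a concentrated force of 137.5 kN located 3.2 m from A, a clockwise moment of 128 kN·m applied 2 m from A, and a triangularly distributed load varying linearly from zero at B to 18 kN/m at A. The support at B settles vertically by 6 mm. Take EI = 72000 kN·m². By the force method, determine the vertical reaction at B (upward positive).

Remove the prop at B; the released (primary) structure is a cantilever built in at A.
Free-end deflection of the primary structure under the applied loading (downward +):
  point load 137.5 at a = 3.2: Pa²(3L − a)/(6EI) = 2065/EI
  clockwise couple 128 at a = 2: M₀a(2L − a)/(2EI) = 768/EI
  triangular load, peak 18 at the fixed end: w₀L⁴/(30EI) = 153.6/EI
  δ_0 = 2987/EI
Flexibility coefficient — unit upward force at B: δ_{BB} = L³/(3EI) = 21.33/EI.
With EI = 72000 kN·m²: δ_0 = 0.041481 m and δ_{BB} = 0.000296 m/kN.
Compatibility — the beam at B must follow the support down by 0.006 m: δ_0 − R_B·δ_{BB} = 0.006, so R_B = (0.041481 − 0.006)/0.000296 = 119.8 kN.

R_B = 119.8 kN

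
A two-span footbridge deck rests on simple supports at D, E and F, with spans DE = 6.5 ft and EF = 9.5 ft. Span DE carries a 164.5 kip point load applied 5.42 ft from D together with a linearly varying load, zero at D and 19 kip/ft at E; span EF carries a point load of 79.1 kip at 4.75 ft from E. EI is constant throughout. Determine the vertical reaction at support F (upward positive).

R_F = 22.65 kip

Insert a hinge at E; M_E is the redundant, and each span becomes simply supported.
End slopes at the hinge E, treating each span as simply supported:
  span DE: point load 164.5 at a = 5.42: Pab(L + a)/(6LEI) = 294.3/EI
  span DE: triangular load, peak 19: w₀L³/(45EI) = 116/EI
  span EF: point load 79.1 at a = 4.75: Pab(L + b)/(6LEI) = 446.2/EI
  relative rotation θ_0 = (410.3 + 446.2)/EI = 856.4/EI
A unit hogging moment at E produces rotation L₁/(3EI) + L₂/(3EI) = 5.333/EI.
Compatibility: M_E·(L₁+L₂)/(3EI) = θ_0, giving M_E = 160.6 kip·ft (hogging).
Span EF, ΣM about F: R_E^{EF}·9.5 = 375.7 + 160.6, so R_E^{EF} = 56.45 kip and R_F = 79.1 − 56.45 = 22.65 kip.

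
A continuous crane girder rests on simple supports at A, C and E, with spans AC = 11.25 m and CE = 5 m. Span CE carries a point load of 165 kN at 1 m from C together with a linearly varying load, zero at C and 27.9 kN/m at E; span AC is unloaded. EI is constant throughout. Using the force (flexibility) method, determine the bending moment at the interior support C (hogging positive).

M_C = 49.07 kN·m

Insert a hinge at C; M_C is the redundant, and each span becomes simply supported.
Rotations at C on the released spans (each span's end-slope, ×1/EI):
  span CE: point load 165 at a = 1: Pab(L + b)/(6LEI) = 198/EI
  span CE: triangular load, peak 27.9: 7w₀L³/(360EI) = 67.81/EI
  relative rotation θ_0 = (0 + 265.8)/EI = 265.8/EI
A unit hogging moment at C produces rotation L₁/(3EI) + L₂/(3EI) = 5.417/EI.
Slope continuity at C: θ_0 = M_C·5.417/EI, so M_C = 265.8/5.417 = 49.07 kN·m (hogging).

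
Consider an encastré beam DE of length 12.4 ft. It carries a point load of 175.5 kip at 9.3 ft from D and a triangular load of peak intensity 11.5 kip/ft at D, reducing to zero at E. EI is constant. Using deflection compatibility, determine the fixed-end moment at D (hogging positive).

M_D = 190.4 kip·ft

Release both end moments; the primary structure is a simply-supported span DE with redundants M_D and M_E.
End rotations of the released simple span under the applied load (×1/EI):
  at D: point load 175.5 at a = 9.3: Pab(L + b)/(6LEI) = 1054/EI
  at E: point load 175.5 at a = 9.3: Pab(L + a)/(6LEI) = 1476/EI
  at D: triangular load, peak 11.5: w₀L³/(45EI) = 487.2/EI
  at E: triangular load, peak 11.5: 7w₀L³/(360EI) = 426.3/EI
  θ_D0 = 1541/EI,  θ_E0 = 1902/EI
Flexibility coefficients: a unit moment at one end gives L/(3EI) there and L/(6EI) at the far end, so f₁₁ = f₂₂ = 4.133/EI and f₁₂ = f₂₁ = 2.067/EI.
Compatibility — zero rotation at each built-in end:
  4.133 M_D + 2.067 M_E = 1541
  2.067 M_D + 4.133 M_E = 1902
Solving the pair gives M_D = 190.4 kip·ft and M_E = 365 kip·ft (hogging).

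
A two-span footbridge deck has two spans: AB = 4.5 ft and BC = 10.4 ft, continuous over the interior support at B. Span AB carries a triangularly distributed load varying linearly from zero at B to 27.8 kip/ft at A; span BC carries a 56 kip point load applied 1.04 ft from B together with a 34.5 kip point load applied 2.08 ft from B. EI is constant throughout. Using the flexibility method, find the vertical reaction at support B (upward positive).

Insert a hinge at B; M_B is the redundant, and each span becomes simply supported.
Discontinuity in slope at B on the released structure — sum the simple-span end rotations:
  span AB: triangular load, peak 27.8: 7w₀L³/(360EI) = 49.26/EI
  span BC: point load 56 at a = 1.04: Pab(L + b)/(6LEI) = 172.6/EI
  span BC: point load 34.5 at a = 2.08: Pab(L + b)/(6LEI) = 179.1/EI
  relative rotation θ_0 = (49.26 + 351.7)/EI = 401/EI
A unit hogging moment at B produces rotation L₁/(3EI) + L₂/(3EI) = 4.967/EI.
Slope continuity at B: θ_0 = M_B·4.967/EI, so M_B = 401/4.967 = 80.74 kip·ft (hogging).
Span AB, ΣM about A with M_B applied at B: R_B^{AB}·4.5 = 93.83 + 80.74, so R_B^{AB} = 38.79 kip and R_A = 62.55 − 38.79 = 23.76 kip.
Span BC, ΣM about C: R_B^{BC}·10.4 = 811.2 + 80.74, so R_B^{BC} = 85.76 kip and R_C = 90.5 − 85.76 = 4.737 kip.
R_B = 38.79 + 85.76 = 124.6 kip.

R_B = 124.6 kip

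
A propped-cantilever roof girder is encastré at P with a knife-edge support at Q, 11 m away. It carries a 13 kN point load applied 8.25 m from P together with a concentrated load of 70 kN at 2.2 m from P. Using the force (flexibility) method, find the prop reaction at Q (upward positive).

Release the roller at Q. Primary structure: cantilever fixed at P.
Primary-structure tip deflection at Q by superposition:
  point load 13 at a = 8.25: Pa²(3L − a)/(6EI) = 3650/EI
  point load 70 at a = 2.2: Pa²(3L − a)/(6EI) = 1739/EI
  δ_0 = 5389/EI
Tip deflection under a unit load at Q: L³/(3EI) = 443.7/EI.
The prop prevents deflection at Q: R_Q = δ_0/δ_{QQ} = 5389/443.7 = 12.15 kN.

R_Q = 12.15 kN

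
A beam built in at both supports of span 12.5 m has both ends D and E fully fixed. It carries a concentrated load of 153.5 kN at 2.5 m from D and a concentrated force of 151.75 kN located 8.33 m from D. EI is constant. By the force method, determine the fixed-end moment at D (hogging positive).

M_D = 386.3 kN·m

Take the two fixed-end moments M_D, M_E as redundants; the released structure is the simple span DE.
On the primary (simply-supported) span, the end slopes from the loading are:
  at D: point load 153.5 at a = 2.5: Pab(L + b)/(6LEI) = 1151/EI
  at E: point load 153.5 at a = 2.5: Pab(L + a)/(6LEI) = 767.5/EI
  at D: point load 151.75 at a = 8.33: Pab(L + b)/(6LEI) = 1172/EI
  at E: point load 151.75 at a = 8.33: Pab(L + a)/(6LEI) = 1464/EI
  θ_D0 = 2323/EI,  θ_E0 = 2231/EI
Flexibility coefficients: a unit moment at one end gives L/(3EI) there and L/(6EI) at the far end, so f₁₁ = f₂₂ = 4.167/EI and f₁₂ = f₂₁ = 2.083/EI.
Compatibility — zero rotation at each built-in end:
  4.167 M_D + 2.083 M_E = 2323
  2.083 M_D + 4.167 M_E = 2231
Solving the pair gives M_D = 386.3 kN·m and M_E = 342.4 kN·m (hogging).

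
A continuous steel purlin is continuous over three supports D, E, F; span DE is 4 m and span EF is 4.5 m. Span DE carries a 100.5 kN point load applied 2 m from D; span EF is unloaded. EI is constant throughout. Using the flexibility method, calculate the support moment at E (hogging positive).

Insert a hinge at E; M_E is the redundant, and each span becomes simply supported.
Discontinuity in slope at E on the released structure — sum the simple-span end rotations:
  span DE: point load 100.5 at a = 2: Pab(L + a)/(6LEI) = 100.5/EI
  relative rotation θ_0 = (100.5 + 0)/EI = 100.5/EI
A unit hogging moment at E produces rotation L₁/(3EI) + L₂/(3EI) = 2.833/EI.
Slope continuity at E: θ_0 = M_E·2.833/EI, so M_E = 100.5/2.833 = 35.47 kN·m (hogging).

M_E = 35.47 kN·m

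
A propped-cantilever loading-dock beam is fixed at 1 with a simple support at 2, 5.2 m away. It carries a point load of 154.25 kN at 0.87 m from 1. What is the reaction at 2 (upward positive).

R_2 = 6.115 kN

Remove the prop at 2; the released (primary) structure is a cantilever built in at 1.
Free-end deflection of the primary structure under the applied loading (downward +):
  point load 154.25 at a = 0.87: Pa²(3L − a)/(6EI) = 286.6/EI
Flexibility coefficient — unit upward force at 2: δ_{22} = L³/(3EI) = 46.87/EI.
The prop prevents deflection at 2: R_2 = δ_0/δ_{22} = 286.6/46.87 = 6.115 kN.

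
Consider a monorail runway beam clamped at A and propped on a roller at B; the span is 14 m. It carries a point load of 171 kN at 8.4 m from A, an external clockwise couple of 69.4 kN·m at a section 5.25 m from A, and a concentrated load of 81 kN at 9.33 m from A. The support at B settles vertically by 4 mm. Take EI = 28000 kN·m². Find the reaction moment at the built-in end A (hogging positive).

Take the reaction at B as the redundant and release it; the primary structure is a cantilever fixed at A.
Free-end deflection of the primary structure under the applied loading (downward +):
  point load 171 at a = 8.4: Pa²(3L − a)/(6EI) = 67568/EI
  clockwise couple 69.4 at a = 5.25: M₀a(2L − a)/(2EI) = 4144/EI
  point load 81 at a = 9.33: Pa²(3L − a)/(6EI) = 38392/EI
  δ_0 = 110105/EI
Flexibility coefficient — unit upward force at B: δ_{BB} = L³/(3EI) = 914.7/EI.
With EI = 28000 kN·m²: δ_0 = 3.9323 m and δ_{BB} = 0.032667 m/kN.
Compatibility — the beam at B must follow the support down by 0.004 m: δ_0 − R_B·δ_{BB} = 0.004, so R_B = (3.9323 − 0.004)/0.032667 = 120.3 kN.
Moment equilibrium about A: M_A = Σ(load moments about A) − R_B·L = 2262 − 120.3×14 = 578 kN·m.

M_A = 578 kN·m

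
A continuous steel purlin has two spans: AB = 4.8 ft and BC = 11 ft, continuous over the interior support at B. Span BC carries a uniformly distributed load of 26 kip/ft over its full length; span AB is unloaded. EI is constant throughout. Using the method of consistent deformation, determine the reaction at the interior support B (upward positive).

R_B = 224.9 kip

Release continuity at B by inserting a hinge; the redundant is the internal moment M_B. The primary structure is two simply-supported spans AB and BC.
Rotations at B on the released spans (each span's end-slope, ×1/EI):
  span BC: UDL 26: wL³/(24EI) = 1442/EI
  relative rotation θ_0 = (0 + 1442)/EI = 1442/EI
A unit hogging moment at B produces rotation L₁/(3EI) + L₂/(3EI) = 5.267/EI.
Slope continuity at B: θ_0 = M_B·5.267/EI, so M_B = 1442/5.267 = 273.8 kip·ft (hogging).
Span AB, ΣM about A with M_B applied at B: R_B^{AB}·4.8 = 0 + 273.8, so R_B^{AB} = 57.04 kip and R_A = 0 − 57.04 = -57.04 kip.
Span BC, ΣM about C: R_B^{BC}·11 = 1573 + 273.8, so R_B^{BC} = 167.9 kip and R_C = 286 − 167.9 = 118.1 kip.
R_B = 57.04 + 167.9 = 224.9 kip.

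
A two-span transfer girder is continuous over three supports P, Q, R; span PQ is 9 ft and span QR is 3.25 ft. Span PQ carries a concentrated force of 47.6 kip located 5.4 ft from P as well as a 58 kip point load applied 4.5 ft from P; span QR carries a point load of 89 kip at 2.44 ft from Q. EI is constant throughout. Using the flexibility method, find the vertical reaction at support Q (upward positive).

Release continuity at Q by inserting a hinge; the redundant is the internal moment M_Q. The primary structure is two simply-supported spans PQ and QR.
Rotations at Q on the released spans (each span's end-slope, ×1/EI):
  span PQ: point load 47.6 at a = 5.4: Pab(L + a)/(6LEI) = 246.8/EI
  span PQ: point load 58 at a = 4.5: Pab(L + a)/(6LEI) = 293.6/EI
  span QR: point load 89 at a = 2.44: Pab(L + b)/(6LEI) = 36.62/EI
  relative rotation θ_0 = (540.4 + 36.62)/EI = 577/EI
A unit hogging moment at Q produces rotation L₁/(3EI) + L₂/(3EI) = 4.083/EI.
Compatibility: M_Q·(L₁+L₂)/(3EI) = θ_0, giving M_Q = 141.3 kip·ft (hogging).
Span PQ, ΣM about P with M_Q applied at Q: R_Q^{PQ}·9 = 518 + 141.3, so R_Q^{PQ} = 73.26 kip and R_P = 105.6 − 73.26 = 32.34 kip.
Span QR, ΣM about R: R_Q^{QR}·3.25 = 72.09 + 141.3, so R_Q^{QR} = 65.66 kip and R_R = 89 − 65.66 = 23.34 kip.
R_Q = 73.26 + 65.66 = 138.9 kip.

R_Q = 138.9 kip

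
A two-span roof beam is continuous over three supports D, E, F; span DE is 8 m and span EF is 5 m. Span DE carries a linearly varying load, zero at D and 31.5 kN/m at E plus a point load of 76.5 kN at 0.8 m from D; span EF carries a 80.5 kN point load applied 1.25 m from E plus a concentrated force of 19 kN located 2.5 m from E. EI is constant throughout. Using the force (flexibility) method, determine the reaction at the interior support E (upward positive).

Take M_E as the redundant. Released structure: two simple spans DE and EF with a hinge at E.
Rotations at E on the released spans (each span's end-slope, ×1/EI):
  span DE: triangular load, peak 31.5: w₀L³/(45EI) = 358.4/EI
  span DE: point load 76.5 at a = 0.8: Pab(L + a)/(6LEI) = 80.78/EI
  span EF: point load 80.5 at a = 1.25: Pab(L + b)/(6LEI) = 110.1/EI
  span EF: point load 19 at a = 2.5: Pab(L + b)/(6LEI) = 29.69/EI
  relative rotation θ_0 = (439.2 + 139.7)/EI = 578.9/EI
A unit hogging moment at E produces rotation L₁/(3EI) + L₂/(3EI) = 4.333/EI.
Compatibility: M_E·(L₁+L₂)/(3EI) = θ_0, giving M_E = 133.6 kN·m (hogging).
Span DE, ΣM about D with M_E applied at E: R_E^{DE}·8 = 733.2 + 133.6, so R_E^{DE} = 108.3 kN and R_D = 202.5 − 108.3 = 94.15 kN.
Span EF, ΣM about F: R_E^{EF}·5 = 349.4 + 133.6, so R_E^{EF} = 96.59 kN and R_F = 99.5 − 96.59 = 2.905 kN.
R_E = 108.3 + 96.59 = 204.9 kN.

R_E = 204.9 kN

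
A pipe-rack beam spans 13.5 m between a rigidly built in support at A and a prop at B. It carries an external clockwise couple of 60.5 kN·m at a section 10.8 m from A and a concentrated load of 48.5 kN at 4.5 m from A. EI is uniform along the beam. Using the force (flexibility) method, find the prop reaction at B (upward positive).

R_B = 13.64 kN

Choose R_B as the redundant. The primary structure is the cantilever fixed at A.
Free-end deflection of the primary structure under the applied loading (downward +):
  clockwise couple 60.5 at a = 10.8: M₀a(2L − a)/(2EI) = 5293/EI
  point load 48.5 at a = 4.5: Pa²(3L − a)/(6EI) = 5893/EI
  δ_0 = 11185/EI
Flexibility coefficient — unit upward force at B: δ_{BB} = L³/(3EI) = 820.1/EI.
Compatibility at B: δ_0 − R_B·δ_{BB} = 0, so R_B = 11185/820.1 = 13.64 kN.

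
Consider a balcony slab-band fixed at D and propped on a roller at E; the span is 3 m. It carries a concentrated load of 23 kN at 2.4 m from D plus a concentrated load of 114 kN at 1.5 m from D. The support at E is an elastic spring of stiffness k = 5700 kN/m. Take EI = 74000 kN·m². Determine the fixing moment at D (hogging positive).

M_D = 162.6 kN·m

Release the roller at E. Primary structure: cantilever fixed at D.
Free-end deflection of the primary structure under the applied loading (downward +):
  point load 23 at a = 2.4: Pa²(3L − a)/(6EI) = 145.7/EI
  point load 114 at a = 1.5: Pa²(3L − a)/(6EI) = 320.6/EI
  δ_0 = 466.4/EI
Tip deflection under a unit load at E: L³/(3EI) = 9/EI.
With EI = 74000 kN·m²: δ_0 = 0.006302 m and δ_{EE} = 0.000122 m/kN.
Compatibility — the spring shortens by R_E/k under the reaction it provides: δ_0 − R_E·δ_{EE} = R_E/k. With 1/k = 0.000175 m/kN, R_E = δ_0 / (δ_{EE} + 1/k) = 0.006302 / (0.000122 + 0.000175) = 21.21 kN.
Moment equilibrium about D: M_D = Σ(load moments about D) − R_E·L = 226.2 − 21.21×3 = 162.6 kN·m.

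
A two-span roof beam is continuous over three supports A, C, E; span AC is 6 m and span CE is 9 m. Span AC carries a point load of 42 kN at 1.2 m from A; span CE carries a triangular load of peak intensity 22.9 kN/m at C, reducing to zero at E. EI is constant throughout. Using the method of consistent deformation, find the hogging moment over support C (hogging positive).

M_C = 83.87 kN·m

Take M_C as the redundant. Released structure: two simple spans AC and CE with a hinge at C.
End slopes at the hinge C, treating each span as simply supported:
  span AC: point load 42 at a = 1.2: Pab(L + a)/(6LEI) = 48.38/EI
  span CE: triangular load, peak 22.9: w₀L³/(45EI) = 371/EI
  relative rotation θ_0 = (48.38 + 371)/EI = 419.4/EI
A unit hogging moment at C produces rotation L₁/(3EI) + L₂/(3EI) = 5/EI.
Compatibility: M_C·(L₁+L₂)/(3EI) = θ_0, giving M_C = 83.87 kN·m (hogging).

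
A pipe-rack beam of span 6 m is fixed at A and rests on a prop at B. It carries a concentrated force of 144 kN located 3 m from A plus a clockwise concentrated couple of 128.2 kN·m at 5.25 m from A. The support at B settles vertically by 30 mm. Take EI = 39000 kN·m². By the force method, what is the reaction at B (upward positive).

Remove the prop at B; the released (primary) structure is a cantilever built in at A.
Free-end deflection of the primary structure under the applied loading (downward +):
  point load 144 at a = 3: Pa²(3L − a)/(6EI) = 3240/EI
  clockwise couple 128.2 at a = 5.25: M₀a(2L − a)/(2EI) = 2272/EI
  δ_0 = 5512/EI
Tip deflection under a unit load at B: L³/(3EI) = 72/EI.
With EI = 39000 kN·m²: δ_0 = 0.14132 m and δ_{BB} = 0.001846 m/kN.
Compatibility — the beam at B must follow the support down by 0.03 m: δ_0 − R_B·δ_{BB} = 0.03, so R_B = (0.14132 − 0.03)/0.001846 = 60.3 kN.

R_B = 60.3 kN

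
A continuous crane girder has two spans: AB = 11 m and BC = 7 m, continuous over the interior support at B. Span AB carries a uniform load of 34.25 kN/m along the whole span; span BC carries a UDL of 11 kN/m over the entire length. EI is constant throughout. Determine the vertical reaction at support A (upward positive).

Release continuity at B by inserting a hinge; the redundant is the internal moment M_B. The primary structure is two simply-supported spans AB and BC.
Rotations at B on the released spans (each span's end-slope, ×1/EI):
  span AB: UDL 34.25: wL³/(24EI) = 1899/EI
  span BC: UDL 11: wL³/(24EI) = 157.2/EI
  relative rotation θ_0 = (1899 + 157.2)/EI = 2057/EI
A unit hogging moment at B produces rotation L₁/(3EI) + L₂/(3EI) = 6/EI.
Slope continuity at B: θ_0 = M_B·6/EI, so M_B = 2057/6 = 342.8 kN·m (hogging).
Span AB, ΣM about A with M_B applied at B: R_B^{AB}·11 = 2072 + 342.8, so R_B^{AB} = 219.5 kN and R_A = 376.8 − 219.5 = 157.2 kN.

R_A = 157.2 kN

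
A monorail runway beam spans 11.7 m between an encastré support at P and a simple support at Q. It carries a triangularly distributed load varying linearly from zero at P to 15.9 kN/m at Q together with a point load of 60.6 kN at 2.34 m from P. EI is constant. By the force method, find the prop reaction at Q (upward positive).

Choose R_Q as the redundant. The primary structure is the cantilever fixed at P.
Deflection at Q on the released cantilever, summing each load's contribution:
  triangular load, peak 15.9 at the free end: 11w₀L⁴/(120EI) = 27312/EI
  point load 60.6 at a = 2.34: Pa²(3L − a)/(6EI) = 1812/EI
  δ_0 = 29124/EI
Flexibility coefficient — unit upward force at Q: δ_{QQ} = L³/(3EI) = 533.9/EI.
Compatibility at Q: δ_0 − R_Q·δ_{QQ} = 0, so R_Q = 29124/533.9 = 54.55 kN.

R_Q = 54.55 kN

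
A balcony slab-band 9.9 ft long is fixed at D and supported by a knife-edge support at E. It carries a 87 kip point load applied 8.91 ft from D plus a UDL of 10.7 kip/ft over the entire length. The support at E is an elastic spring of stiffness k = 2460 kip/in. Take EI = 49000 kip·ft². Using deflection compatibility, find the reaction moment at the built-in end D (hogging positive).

Release the roller at E. Primary structure: cantilever fixed at D.
Deflection at E on the released cantilever, summing each load's contribution:
  point load 87 at a = 8.91: Pa²(3L − a)/(6EI) = 23932/EI
  UDL 10.7: wL⁴/(8EI) = 12848/EI
  δ_0 = 36780/EI
Flexibility coefficient — unit upward force at E: δ_{EE} = L³/(3EI) = 323.4/EI.
With EI = 49000 kip·ft²: δ_0 = 0.75061 ft and δ_{EE} = 0.006601 ft/kip.
Compatibility — the spring shortens by R_E/k under the reaction it provides: δ_0 − R_E·δ_{EE} = R_E/k. With 1/k = 1/(2460×12) ft/kip = 0.000034 ft/kip, R_E = δ_0 / (δ_{EE} + 1/k) = 0.75061 / (0.006601 + 0.000034) = 113.1 kip.
Moment equilibrium about D: M_D = Σ(load moments about D) − R_E·L = 1300 − 113.1×9.9 = 179.5 kip·ft.

M_D = 179.5 kip·ft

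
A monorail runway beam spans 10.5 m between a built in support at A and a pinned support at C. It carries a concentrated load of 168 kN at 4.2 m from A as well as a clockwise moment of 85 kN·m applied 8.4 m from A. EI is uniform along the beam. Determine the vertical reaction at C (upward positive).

Remove the prop at C; the released (primary) structure is a cantilever built in at A.
Deflection at C on the released cantilever, summing each load's contribution:
  point load 168 at a = 4.2: Pa²(3L − a)/(6EI) = 13484/EI
  clockwise couple 85 at a = 8.4: M₀a(2L − a)/(2EI) = 4498/EI
  δ_0 = 17982/EI
Tip deflection under a unit load at C: L³/(3EI) = 385.9/EI.
Compatibility at C: δ_0 − R_C·δ_{CC} = 0, so R_C = 17982/385.9 = 46.6 kN.

R_C = 46.6 kN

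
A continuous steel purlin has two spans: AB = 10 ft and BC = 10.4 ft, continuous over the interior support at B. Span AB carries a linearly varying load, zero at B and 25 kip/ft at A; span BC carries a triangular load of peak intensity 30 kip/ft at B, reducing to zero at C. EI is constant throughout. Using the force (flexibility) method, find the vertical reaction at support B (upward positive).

R_B = 181.3 kip

Insert a hinge at B; M_B is the redundant, and each span becomes simply supported.
Rotations at B on the released spans (each span's end-slope, ×1/EI):
  span AB: triangular load, peak 25: 7w₀L³/(360EI) = 486.1/EI
  span BC: triangular load, peak 30: w₀L³/(45EI) = 749.9/EI
  relative rotation θ_0 = (486.1 + 749.9)/EI = 1236/EI
A unit hogging moment at B produces rotation L₁/(3EI) + L₂/(3EI) = 6.8/EI.
Compatibility: M_B·(L₁+L₂)/(3EI) = θ_0, giving M_B = 181.8 kip·ft (hogging).
Span AB, ΣM about A with M_B applied at B: R_B^{AB}·10 = 416.7 + 181.8, so R_B^{AB} = 59.84 kip and R_A = 125 − 59.84 = 65.16 kip.
Span BC, ΣM about C: R_B^{BC}·10.4 = 1082 + 181.8, so R_B^{BC} = 121.5 kip and R_C = 156 − 121.5 = 34.52 kip.
R_B = 59.84 + 121.5 = 181.3 kip.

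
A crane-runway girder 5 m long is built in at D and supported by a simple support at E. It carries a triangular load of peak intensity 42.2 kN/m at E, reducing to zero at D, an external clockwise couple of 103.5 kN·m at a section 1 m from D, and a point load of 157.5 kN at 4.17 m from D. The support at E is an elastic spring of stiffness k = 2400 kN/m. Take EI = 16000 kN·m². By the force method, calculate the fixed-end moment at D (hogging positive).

M_D = 302.3 kN·m

Remove the prop at E; the released (primary) structure is a cantilever built in at D.
Deflection at E on the released cantilever, summing each load's contribution:
  triangular load, peak 42.2 at the free end: 11w₀L⁴/(120EI) = 2418/EI
  clockwise couple 103.5 at a = 1: M₀a(2L − a)/(2EI) = 465.8/EI
  point load 157.5 at a = 4.17: Pa²(3L − a)/(6EI) = 4943/EI
  δ_0 = 7827/EI
Tip deflection under a unit load at E: L³/(3EI) = 41.67/EI.
With EI = 16000 kN·m²: δ_0 = 0.48918 m and δ_{EE} = 0.002604 m/kN.
Compatibility — the spring shortens by R_E/k under the reaction it provides: δ_0 − R_E·δ_{EE} = R_E/k. With 1/k = 0.000417 m/kN, R_E = δ_0 / (δ_{EE} + 1/k) = 0.48918 / (0.002604 + 0.000417) = 161.9 kN.
Moment equilibrium about D: M_D = Σ(load moments about D) − R_E·L = 1112 − 161.9×5 = 302.3 kN·m.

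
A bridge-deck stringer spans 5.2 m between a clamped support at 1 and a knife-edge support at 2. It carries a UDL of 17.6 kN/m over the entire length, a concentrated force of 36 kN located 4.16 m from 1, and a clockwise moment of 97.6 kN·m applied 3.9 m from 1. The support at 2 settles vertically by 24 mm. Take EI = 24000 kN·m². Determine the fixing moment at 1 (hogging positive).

Remove the prop at 2; the released (primary) structure is a cantilever built in at 1.
Deflection at 2 on the released cantilever, summing each load's contribution:
  UDL 17.6: wL⁴/(8EI) = 1609/EI
  point load 36 at a = 4.16: Pa²(3L − a)/(6EI) = 1188/EI
  clockwise couple 97.6 at a = 3.9: M₀a(2L − a)/(2EI) = 1237/EI
  δ_0 = 4033/EI
Tip deflection under a unit load at 2: L³/(3EI) = 46.87/EI.
With EI = 24000 kN·m²: δ_0 = 0.16806 m and δ_{22} = 0.001953 m/kN.
Compatibility — the beam at 2 must follow the support down by 0.024 m: δ_0 − R_2·δ_{22} = 0.024, so R_2 = (0.16806 − 0.024)/0.001953 = 73.77 kN.
Moment equilibrium about 1: M_1 = Σ(load moments about 1) − R_2·L = 485.3 − 73.77×5.2 = 101.7 kN·m.

M_1 = 101.7 kN·m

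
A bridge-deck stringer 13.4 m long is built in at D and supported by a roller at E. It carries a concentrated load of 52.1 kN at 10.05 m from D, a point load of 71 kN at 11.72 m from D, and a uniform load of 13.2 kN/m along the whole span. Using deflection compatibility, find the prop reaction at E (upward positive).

R_E = 157 kN

Take the reaction at E as the redundant and release it; the primary structure is a cantilever fixed at D.
Downward deflection at the released point E due to the loads:
  point load 52.1 at a = 10.05: Pa²(3L − a)/(6EI) = 26443/EI
  point load 71 at a = 11.72: Pa²(3L − a)/(6EI) = 46292/EI
  UDL 13.2: wL⁴/(8EI) = 53199/EI
  δ_0 = 125933/EI
Tip deflection under a unit load at E: L³/(3EI) = 802/EI.
Compatibility at E: δ_0 − R_E·δ_{EE} = 0, so R_E = 125933/802 = 157 kN.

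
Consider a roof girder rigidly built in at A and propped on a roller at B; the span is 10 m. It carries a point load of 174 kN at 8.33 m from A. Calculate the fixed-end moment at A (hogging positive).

Take the reaction at B as the redundant and release it; the primary structure is a cantilever fixed at A.
Deflection at B on the released cantilever, summing each load's contribution:
  point load 174 at a = 8.33: Pa²(3L − a)/(6EI) = 43606/EI
Tip deflection under a unit load at B: L³/(3EI) = 333.3/EI.
The prop prevents deflection at B: R_B = δ_0/δ_{BB} = 43606/333.3 = 130.8 kN.
Moment equilibrium about A: M_A = Σ(load moments about A) − R_B·L = 1449 − 130.8×10 = 141.2 kN·m.

M_A = 141.2 kN·m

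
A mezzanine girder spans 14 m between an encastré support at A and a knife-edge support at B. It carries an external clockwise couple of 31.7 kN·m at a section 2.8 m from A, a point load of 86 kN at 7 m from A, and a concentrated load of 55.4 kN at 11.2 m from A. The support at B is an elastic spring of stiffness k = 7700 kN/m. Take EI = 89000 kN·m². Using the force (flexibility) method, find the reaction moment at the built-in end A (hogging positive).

M_A = 326.5 kN·m

Remove the prop at B; the released (primary) structure is a cantilever built in at A.
Free-end deflection of the primary structure under the applied loading (downward +):
  clockwise couple 31.7 at a = 2.8: M₀a(2L − a)/(2EI) = 1118/EI
  point load 86 at a = 7: Pa²(3L − a)/(6EI) = 24582/EI
  point load 55.4 at a = 11.2: Pa²(3L − a)/(6EI) = 35673/EI
  δ_0 = 61374/EI
Tip deflection under a unit load at B: L³/(3EI) = 914.7/EI.
With EI = 89000 kN·m²: δ_0 = 0.68959 m and δ_{BB} = 0.010277 m/kN.
Compatibility — the spring shortens by R_B/k under the reaction it provides: δ_0 − R_B·δ_{BB} = R_B/k. With 1/k = 0.00013 m/kN, R_B = δ_0 / (δ_{BB} + 1/k) = 0.68959 / (0.010277 + 0.00013) = 66.26 kN.
Moment equilibrium about A: M_A = Σ(load moments about A) − R_B·L = 1254 − 66.26×14 = 326.5 kN·m.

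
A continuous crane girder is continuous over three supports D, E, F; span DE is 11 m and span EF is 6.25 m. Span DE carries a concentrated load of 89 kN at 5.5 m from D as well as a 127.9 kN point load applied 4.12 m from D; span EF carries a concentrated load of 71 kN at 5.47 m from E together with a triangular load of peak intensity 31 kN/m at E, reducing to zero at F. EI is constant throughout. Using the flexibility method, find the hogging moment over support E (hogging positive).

M_E = 300.6 kN·m

Insert a hinge at E; M_E is the redundant, and each span becomes simply supported.
Discontinuity in slope at E on the released structure — sum the simple-span end rotations:
  span DE: point load 89 at a = 5.5: Pab(L + a)/(6LEI) = 673.1/EI
  span DE: point load 127.9 at a = 4.12: Pab(L + a)/(6LEI) = 830.5/EI
  span EF: point load 71 at a = 5.47: Pab(L + b)/(6LEI) = 56.79/EI
  span EF: triangular load, peak 31: w₀L³/(45EI) = 168.2/EI
  relative rotation θ_0 = (1504 + 225)/EI = 1729/EI
A unit hogging moment at E produces rotation L₁/(3EI) + L₂/(3EI) = 5.75/EI.
Slope continuity at E: θ_0 = M_E·5.75/EI, so M_E = 1729/5.75 = 300.6 kN·m (hogging).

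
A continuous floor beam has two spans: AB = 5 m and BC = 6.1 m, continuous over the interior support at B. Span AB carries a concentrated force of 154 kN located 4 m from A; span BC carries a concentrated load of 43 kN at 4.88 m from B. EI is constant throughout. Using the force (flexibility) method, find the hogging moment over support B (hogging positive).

Take M_B as the redundant. Released structure: two simple spans AB and BC with a hinge at B.
Rotations at B on the released spans (each span's end-slope, ×1/EI):
  span AB: point load 154 at a = 4: Pab(L + a)/(6LEI) = 184.8/EI
  span BC: point load 43 at a = 4.88: Pab(L + b)/(6LEI) = 51.2/EI
  relative rotation θ_0 = (184.8 + 51.2)/EI = 236/EI
A unit hogging moment at B produces rotation L₁/(3EI) + L₂/(3EI) = 3.7/EI.
Compatibility: M_B·(L₁+L₂)/(3EI) = θ_0, giving M_B = 63.78 kN·m (hogging).

M_B = 63.78 kN·m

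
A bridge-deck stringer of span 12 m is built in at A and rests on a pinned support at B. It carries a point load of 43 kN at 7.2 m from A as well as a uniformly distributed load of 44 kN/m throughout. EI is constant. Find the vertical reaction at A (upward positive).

R_A = 354.4 kN

Remove the prop at B; the released (primary) structure is a cantilever built in at A.
Free-end deflection of the primary structure under the applied loading (downward +):
  point load 43 at a = 7.2: Pa²(3L − a)/(6EI) = 10700/EI
  UDL 44: wL⁴/(8EI) = 114048/EI
  δ_0 = 124748/EI
Tip deflection under a unit load at B: L³/(3EI) = 576/EI.
Compatibility at B: δ_0 − R_B·δ_{BB} = 0, so R_B = 124748/576 = 216.6 kN.
Vertical equilibrium: R_A = ΣP − R_B = 571 − 216.6 = 354.4 kN.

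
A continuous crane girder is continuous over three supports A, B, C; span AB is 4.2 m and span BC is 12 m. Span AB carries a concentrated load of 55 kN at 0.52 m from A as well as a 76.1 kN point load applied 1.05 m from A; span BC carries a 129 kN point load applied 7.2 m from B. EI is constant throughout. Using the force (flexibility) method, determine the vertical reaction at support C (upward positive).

R_C = 60.23 kN

Release continuity at B by inserting a hinge; the redundant is the internal moment M_B. The primary structure is two simply-supported spans AB and BC.
Discontinuity in slope at B on the released structure — sum the simple-span end rotations:
  span AB: point load 55 at a = 0.52: Pab(L + a)/(6LEI) = 19.71/EI
  span AB: point load 76.1 at a = 1.05: Pab(L + a)/(6LEI) = 52.44/EI
  span BC: point load 129 at a = 7.2: Pab(L + b)/(6LEI) = 1040/EI
  relative rotation θ_0 = (72.15 + 1040)/EI = 1112/EI
A unit hogging moment at B produces rotation L₁/(3EI) + L₂/(3EI) = 5.4/EI.
Slope continuity at B: θ_0 = M_B·5.4/EI, so M_B = 1112/5.4 = 206 kN·m (hogging).
Span BC, ΣM about C: R_B^{BC}·12 = 619.2 + 206, so R_B^{BC} = 68.77 kN and R_C = 129 − 68.77 = 60.23 kN.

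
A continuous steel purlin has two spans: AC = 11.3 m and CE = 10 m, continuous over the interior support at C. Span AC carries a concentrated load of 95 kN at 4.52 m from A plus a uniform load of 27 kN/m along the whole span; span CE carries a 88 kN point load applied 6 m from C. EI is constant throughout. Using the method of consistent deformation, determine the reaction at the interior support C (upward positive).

Release continuity at C by inserting a hinge; the redundant is the internal moment M_C. The primary structure is two simply-supported spans AC and CE.
Discontinuity in slope at C on the released structure — sum the simple-span end rotations:
  span AC: point load 95 at a = 4.52: Pab(L + a)/(6LEI) = 679.3/EI
  span AC: UDL 27: wL³/(24EI) = 1623/EI
  span CE: point load 88 at a = 6: Pab(L + b)/(6LEI) = 492.8/EI
  relative rotation θ_0 = (2303 + 492.8)/EI = 2795/EI
A unit hogging moment at C produces rotation L₁/(3EI) + L₂/(3EI) = 7.1/EI.
Compatibility: M_C·(L₁+L₂)/(3EI) = θ_0, giving M_C = 393.7 kN·m (hogging).
Span AC, ΣM about A with M_C applied at C: R_C^{AC}·11.3 = 2153 + 393.7, so R_C^{AC} = 225.4 kN and R_A = 400.1 − 225.4 = 174.7 kN.
Span CE, ΣM about E: R_C^{CE}·10 = 352 + 393.7, so R_C^{CE} = 74.57 kN and R_E = 88 − 74.57 = 13.43 kN.
R_C = 225.4 + 74.57 = 300 kN.

R_C = 300 kN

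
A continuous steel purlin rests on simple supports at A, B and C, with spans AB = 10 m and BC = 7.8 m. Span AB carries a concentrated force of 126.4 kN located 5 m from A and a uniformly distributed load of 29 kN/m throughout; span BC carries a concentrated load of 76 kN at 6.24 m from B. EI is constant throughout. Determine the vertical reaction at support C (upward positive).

R_C = 14.42 kN

Insert a hinge at B; M_B is the redundant, and each span becomes simply supported.
Discontinuity in slope at B on the released structure — sum the simple-span end rotations:
  span AB: point load 126.4 at a = 5: Pab(L + a)/(6LEI) = 790/EI
  span AB: UDL 29: wL³/(24EI) = 1208/EI
  span BC: point load 76 at a = 6.24: Pab(L + b)/(6LEI) = 148/EI
  relative rotation θ_0 = (1998 + 148)/EI = 2146/EI
A unit hogging moment at B produces rotation L₁/(3EI) + L₂/(3EI) = 5.933/EI.
Compatibility: M_B·(L₁+L₂)/(3EI) = θ_0, giving M_B = 361.7 kN·m (hogging).
Span BC, ΣM about C: R_B^{BC}·7.8 = 118.6 + 361.7, so R_B^{BC} = 61.58 kN and R_C = 76 − 61.58 = 14.42 kN.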